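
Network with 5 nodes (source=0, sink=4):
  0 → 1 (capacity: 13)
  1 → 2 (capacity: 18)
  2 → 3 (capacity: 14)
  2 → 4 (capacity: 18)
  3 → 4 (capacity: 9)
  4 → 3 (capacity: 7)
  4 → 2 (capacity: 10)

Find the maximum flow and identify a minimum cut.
Max flow = 13, Min cut edges: (0,1)

Maximum flow: 13
Minimum cut: (0,1)
Partition: S = [0], T = [1, 2, 3, 4]

Max-flow min-cut theorem verified: both equal 13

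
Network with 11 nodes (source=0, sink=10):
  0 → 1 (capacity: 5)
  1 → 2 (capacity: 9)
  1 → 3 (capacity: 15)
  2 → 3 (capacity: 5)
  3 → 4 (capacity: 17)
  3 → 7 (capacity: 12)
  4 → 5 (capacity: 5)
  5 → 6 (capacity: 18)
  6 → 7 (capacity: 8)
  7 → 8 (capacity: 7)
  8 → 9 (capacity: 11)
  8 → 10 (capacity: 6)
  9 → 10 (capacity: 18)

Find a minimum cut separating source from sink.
Min cut value = 5, edges: (0,1)

Min cut value: 5
Partition: S = [0], T = [1, 2, 3, 4, 5, 6, 7, 8, 9, 10]
Cut edges: (0,1)

By max-flow min-cut theorem, max flow = min cut = 5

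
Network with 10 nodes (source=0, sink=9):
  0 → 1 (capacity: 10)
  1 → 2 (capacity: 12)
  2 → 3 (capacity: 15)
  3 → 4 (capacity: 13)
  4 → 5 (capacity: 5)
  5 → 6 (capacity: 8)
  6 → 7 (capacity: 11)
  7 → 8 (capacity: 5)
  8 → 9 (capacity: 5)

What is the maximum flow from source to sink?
Maximum flow = 5

Max flow: 5

Flow assignment:
  0 → 1: 5/10
  1 → 2: 5/12
  2 → 3: 5/15
  3 → 4: 5/13
  4 → 5: 5/5
  5 → 6: 5/8
  6 → 7: 5/11
  7 → 8: 5/5
  8 → 9: 5/5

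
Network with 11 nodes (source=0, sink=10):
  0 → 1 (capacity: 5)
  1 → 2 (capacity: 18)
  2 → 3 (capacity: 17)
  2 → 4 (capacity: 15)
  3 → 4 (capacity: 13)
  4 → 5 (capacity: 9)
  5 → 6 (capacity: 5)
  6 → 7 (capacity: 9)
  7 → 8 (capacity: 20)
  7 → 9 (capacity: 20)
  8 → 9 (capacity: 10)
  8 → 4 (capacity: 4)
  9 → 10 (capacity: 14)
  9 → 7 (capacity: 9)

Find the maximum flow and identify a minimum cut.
Max flow = 5, Min cut edges: (5,6)

Maximum flow: 5
Minimum cut: (5,6)
Partition: S = [0, 1, 2, 3, 4, 5], T = [6, 7, 8, 9, 10]

Max-flow min-cut theorem verified: both equal 5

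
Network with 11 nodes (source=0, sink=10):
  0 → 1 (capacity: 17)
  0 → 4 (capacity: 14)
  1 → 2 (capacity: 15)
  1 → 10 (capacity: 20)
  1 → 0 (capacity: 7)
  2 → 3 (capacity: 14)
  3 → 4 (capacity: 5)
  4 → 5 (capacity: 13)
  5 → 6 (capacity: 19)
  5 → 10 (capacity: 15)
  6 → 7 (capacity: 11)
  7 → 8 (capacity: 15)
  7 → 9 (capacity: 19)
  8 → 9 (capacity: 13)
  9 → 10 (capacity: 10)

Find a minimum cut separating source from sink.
Min cut value = 30, edges: (0,1), (4,5)

Min cut value: 30
Partition: S = [0, 2, 3, 4], T = [1, 5, 6, 7, 8, 9, 10]
Cut edges: (0,1), (4,5)

By max-flow min-cut theorem, max flow = min cut = 30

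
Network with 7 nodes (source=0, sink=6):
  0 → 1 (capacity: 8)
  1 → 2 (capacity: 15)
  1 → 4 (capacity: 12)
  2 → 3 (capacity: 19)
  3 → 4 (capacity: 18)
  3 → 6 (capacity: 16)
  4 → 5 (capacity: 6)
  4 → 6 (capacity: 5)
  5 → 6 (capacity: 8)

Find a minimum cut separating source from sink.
Min cut value = 8, edges: (0,1)

Min cut value: 8
Partition: S = [0], T = [1, 2, 3, 4, 5, 6]
Cut edges: (0,1)

By max-flow min-cut theorem, max flow = min cut = 8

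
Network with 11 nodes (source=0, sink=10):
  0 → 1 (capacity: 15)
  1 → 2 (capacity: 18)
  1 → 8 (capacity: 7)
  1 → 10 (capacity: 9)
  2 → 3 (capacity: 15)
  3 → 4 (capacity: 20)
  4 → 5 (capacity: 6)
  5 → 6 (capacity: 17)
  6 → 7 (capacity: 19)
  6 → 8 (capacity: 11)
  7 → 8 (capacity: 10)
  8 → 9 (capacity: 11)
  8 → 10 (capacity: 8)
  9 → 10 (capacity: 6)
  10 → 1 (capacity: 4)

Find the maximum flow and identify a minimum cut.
Max flow = 15, Min cut edges: (0,1)

Maximum flow: 15
Minimum cut: (0,1)
Partition: S = [0], T = [1, 2, 3, 4, 5, 6, 7, 8, 9, 10]

Max-flow min-cut theorem verified: both equal 15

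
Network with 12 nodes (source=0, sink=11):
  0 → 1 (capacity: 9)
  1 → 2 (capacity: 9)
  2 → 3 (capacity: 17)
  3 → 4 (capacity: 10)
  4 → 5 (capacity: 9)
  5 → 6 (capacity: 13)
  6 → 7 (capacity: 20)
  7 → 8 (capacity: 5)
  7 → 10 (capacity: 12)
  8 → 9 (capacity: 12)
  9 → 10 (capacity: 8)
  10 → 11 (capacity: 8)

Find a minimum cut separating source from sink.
Min cut value = 8, edges: (10,11)

Min cut value: 8
Partition: S = [0, 1, 2, 3, 4, 5, 6, 7, 8, 9, 10], T = [11]
Cut edges: (10,11)

By max-flow min-cut theorem, max flow = min cut = 8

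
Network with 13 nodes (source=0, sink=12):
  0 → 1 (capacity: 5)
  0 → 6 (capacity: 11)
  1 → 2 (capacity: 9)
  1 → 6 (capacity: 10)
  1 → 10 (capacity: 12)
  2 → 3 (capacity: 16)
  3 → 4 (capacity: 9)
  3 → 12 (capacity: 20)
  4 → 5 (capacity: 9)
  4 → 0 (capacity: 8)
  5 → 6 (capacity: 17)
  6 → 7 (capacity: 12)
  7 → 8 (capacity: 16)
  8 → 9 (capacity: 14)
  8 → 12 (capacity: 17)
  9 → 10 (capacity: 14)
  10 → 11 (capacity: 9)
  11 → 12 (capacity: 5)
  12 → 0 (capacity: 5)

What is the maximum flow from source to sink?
Maximum flow = 16

Max flow: 16

Flow assignment:
  0 → 1: 5/5
  0 → 6: 11/11
  1 → 2: 5/9
  2 → 3: 5/16
  3 → 12: 5/20
  6 → 7: 11/12
  7 → 8: 11/16
  8 → 12: 11/17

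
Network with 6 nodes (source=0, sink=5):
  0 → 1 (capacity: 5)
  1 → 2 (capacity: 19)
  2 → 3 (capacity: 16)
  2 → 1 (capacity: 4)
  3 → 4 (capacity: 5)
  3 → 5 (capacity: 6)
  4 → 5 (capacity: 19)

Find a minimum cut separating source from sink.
Min cut value = 5, edges: (0,1)

Min cut value: 5
Partition: S = [0], T = [1, 2, 3, 4, 5]
Cut edges: (0,1)

By max-flow min-cut theorem, max flow = min cut = 5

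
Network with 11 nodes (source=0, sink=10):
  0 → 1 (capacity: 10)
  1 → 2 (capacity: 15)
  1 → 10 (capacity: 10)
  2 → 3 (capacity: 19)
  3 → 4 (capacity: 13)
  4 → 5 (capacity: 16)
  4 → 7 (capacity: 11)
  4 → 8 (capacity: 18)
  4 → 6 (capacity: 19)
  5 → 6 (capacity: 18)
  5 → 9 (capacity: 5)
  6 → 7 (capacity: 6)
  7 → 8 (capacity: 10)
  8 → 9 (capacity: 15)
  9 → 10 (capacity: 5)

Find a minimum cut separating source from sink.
Min cut value = 10, edges: (0,1)

Min cut value: 10
Partition: S = [0], T = [1, 2, 3, 4, 5, 6, 7, 8, 9, 10]
Cut edges: (0,1)

By max-flow min-cut theorem, max flow = min cut = 10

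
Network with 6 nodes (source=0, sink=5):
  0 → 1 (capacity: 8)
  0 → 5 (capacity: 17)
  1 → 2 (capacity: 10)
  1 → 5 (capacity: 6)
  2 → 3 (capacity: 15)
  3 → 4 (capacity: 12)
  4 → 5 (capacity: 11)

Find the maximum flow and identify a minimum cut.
Max flow = 25, Min cut edges: (0,1), (0,5)

Maximum flow: 25
Minimum cut: (0,1), (0,5)
Partition: S = [0], T = [1, 2, 3, 4, 5]

Max-flow min-cut theorem verified: both equal 25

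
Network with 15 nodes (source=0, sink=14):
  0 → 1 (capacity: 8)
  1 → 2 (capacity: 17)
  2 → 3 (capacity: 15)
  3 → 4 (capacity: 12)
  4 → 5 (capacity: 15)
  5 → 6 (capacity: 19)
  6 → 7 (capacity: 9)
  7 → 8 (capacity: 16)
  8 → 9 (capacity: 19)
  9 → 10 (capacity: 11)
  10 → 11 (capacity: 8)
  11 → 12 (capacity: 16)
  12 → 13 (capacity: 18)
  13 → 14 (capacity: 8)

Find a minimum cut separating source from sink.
Min cut value = 8, edges: (13,14)

Min cut value: 8
Partition: S = [0, 1, 2, 3, 4, 5, 6, 7, 8, 9, 10, 11, 12, 13], T = [14]
Cut edges: (13,14)

By max-flow min-cut theorem, max flow = min cut = 8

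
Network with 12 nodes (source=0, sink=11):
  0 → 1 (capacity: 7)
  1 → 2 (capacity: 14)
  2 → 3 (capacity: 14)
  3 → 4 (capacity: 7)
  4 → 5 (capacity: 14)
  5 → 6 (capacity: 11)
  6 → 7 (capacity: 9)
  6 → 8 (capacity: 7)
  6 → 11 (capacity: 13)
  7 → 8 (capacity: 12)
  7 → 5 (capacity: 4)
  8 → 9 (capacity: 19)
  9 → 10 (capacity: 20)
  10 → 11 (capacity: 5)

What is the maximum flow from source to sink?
Maximum flow = 7

Max flow: 7

Flow assignment:
  0 → 1: 7/7
  1 → 2: 7/14
  2 → 3: 7/14
  3 → 4: 7/7
  4 → 5: 7/14
  5 → 6: 7/11
  6 → 11: 7/13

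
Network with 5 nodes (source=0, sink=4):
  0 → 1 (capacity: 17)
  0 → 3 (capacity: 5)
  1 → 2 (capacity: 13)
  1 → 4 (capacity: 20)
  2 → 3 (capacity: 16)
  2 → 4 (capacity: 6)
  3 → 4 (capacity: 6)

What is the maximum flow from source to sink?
Maximum flow = 22

Max flow: 22

Flow assignment:
  0 → 1: 17/17
  0 → 3: 5/5
  1 → 4: 17/20
  3 → 4: 5/6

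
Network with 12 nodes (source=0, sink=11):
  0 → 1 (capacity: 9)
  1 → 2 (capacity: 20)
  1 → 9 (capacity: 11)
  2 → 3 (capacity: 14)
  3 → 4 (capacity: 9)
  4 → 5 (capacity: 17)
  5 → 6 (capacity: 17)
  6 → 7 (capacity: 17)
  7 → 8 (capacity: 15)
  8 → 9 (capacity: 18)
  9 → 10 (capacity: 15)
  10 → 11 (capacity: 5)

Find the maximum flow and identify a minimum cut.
Max flow = 5, Min cut edges: (10,11)

Maximum flow: 5
Minimum cut: (10,11)
Partition: S = [0, 1, 2, 3, 4, 5, 6, 7, 8, 9, 10], T = [11]

Max-flow min-cut theorem verified: both equal 5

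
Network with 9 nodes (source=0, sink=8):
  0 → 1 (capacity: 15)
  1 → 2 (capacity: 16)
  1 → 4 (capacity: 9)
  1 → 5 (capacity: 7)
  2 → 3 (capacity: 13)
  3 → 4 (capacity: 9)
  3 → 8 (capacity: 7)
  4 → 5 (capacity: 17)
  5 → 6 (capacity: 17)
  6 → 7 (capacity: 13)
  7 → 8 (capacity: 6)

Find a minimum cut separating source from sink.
Min cut value = 13, edges: (3,8), (7,8)

Min cut value: 13
Partition: S = [0, 1, 2, 3, 4, 5, 6, 7], T = [8]
Cut edges: (3,8), (7,8)

By max-flow min-cut theorem, max flow = min cut = 13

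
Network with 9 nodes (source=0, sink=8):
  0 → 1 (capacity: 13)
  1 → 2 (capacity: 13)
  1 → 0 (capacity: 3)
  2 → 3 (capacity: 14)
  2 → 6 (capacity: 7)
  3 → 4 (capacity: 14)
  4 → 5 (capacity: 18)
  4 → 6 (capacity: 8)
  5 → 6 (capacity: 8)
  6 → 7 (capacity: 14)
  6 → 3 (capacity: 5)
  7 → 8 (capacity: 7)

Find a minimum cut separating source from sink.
Min cut value = 7, edges: (7,8)

Min cut value: 7
Partition: S = [0, 1, 2, 3, 4, 5, 6, 7], T = [8]
Cut edges: (7,8)

By max-flow min-cut theorem, max flow = min cut = 7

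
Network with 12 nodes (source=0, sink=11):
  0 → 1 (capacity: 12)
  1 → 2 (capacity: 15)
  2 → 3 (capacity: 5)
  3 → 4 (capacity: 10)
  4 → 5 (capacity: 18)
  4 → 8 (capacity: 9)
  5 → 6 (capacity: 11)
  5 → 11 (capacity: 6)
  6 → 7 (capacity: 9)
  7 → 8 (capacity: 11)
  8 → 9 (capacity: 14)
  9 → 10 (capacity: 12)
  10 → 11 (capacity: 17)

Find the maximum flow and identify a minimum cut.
Max flow = 5, Min cut edges: (2,3)

Maximum flow: 5
Minimum cut: (2,3)
Partition: S = [0, 1, 2], T = [3, 4, 5, 6, 7, 8, 9, 10, 11]

Max-flow min-cut theorem verified: both equal 5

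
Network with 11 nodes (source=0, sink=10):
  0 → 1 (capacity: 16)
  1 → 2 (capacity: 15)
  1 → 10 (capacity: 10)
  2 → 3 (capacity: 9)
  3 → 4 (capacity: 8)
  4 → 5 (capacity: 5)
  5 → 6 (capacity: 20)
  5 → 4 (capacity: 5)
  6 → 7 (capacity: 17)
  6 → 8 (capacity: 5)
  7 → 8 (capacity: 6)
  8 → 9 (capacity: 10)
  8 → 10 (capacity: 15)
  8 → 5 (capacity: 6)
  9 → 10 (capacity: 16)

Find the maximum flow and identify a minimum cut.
Max flow = 15, Min cut edges: (1,10), (4,5)

Maximum flow: 15
Minimum cut: (1,10), (4,5)
Partition: S = [0, 1, 2, 3, 4], T = [5, 6, 7, 8, 9, 10]

Max-flow min-cut theorem verified: both equal 15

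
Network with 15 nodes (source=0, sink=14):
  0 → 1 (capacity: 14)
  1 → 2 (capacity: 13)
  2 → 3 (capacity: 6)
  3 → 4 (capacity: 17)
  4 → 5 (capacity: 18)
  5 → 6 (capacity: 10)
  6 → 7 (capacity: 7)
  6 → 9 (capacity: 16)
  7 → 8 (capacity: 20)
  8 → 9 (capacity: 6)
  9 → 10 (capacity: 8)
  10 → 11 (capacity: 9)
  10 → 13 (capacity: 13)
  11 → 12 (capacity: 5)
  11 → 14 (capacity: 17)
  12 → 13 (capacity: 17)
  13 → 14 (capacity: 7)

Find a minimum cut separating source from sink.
Min cut value = 6, edges: (2,3)

Min cut value: 6
Partition: S = [0, 1, 2], T = [3, 4, 5, 6, 7, 8, 9, 10, 11, 12, 13, 14]
Cut edges: (2,3)

By max-flow min-cut theorem, max flow = min cut = 6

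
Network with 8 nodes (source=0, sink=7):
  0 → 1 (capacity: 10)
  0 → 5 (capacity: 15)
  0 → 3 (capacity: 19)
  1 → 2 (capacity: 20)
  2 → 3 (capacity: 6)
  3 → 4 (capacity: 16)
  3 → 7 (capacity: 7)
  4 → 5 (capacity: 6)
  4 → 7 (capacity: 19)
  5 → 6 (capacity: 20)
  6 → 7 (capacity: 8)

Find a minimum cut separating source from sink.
Min cut value = 31, edges: (3,4), (3,7), (6,7)

Min cut value: 31
Partition: S = [0, 1, 2, 3, 5, 6], T = [4, 7]
Cut edges: (3,4), (3,7), (6,7)

By max-flow min-cut theorem, max flow = min cut = 31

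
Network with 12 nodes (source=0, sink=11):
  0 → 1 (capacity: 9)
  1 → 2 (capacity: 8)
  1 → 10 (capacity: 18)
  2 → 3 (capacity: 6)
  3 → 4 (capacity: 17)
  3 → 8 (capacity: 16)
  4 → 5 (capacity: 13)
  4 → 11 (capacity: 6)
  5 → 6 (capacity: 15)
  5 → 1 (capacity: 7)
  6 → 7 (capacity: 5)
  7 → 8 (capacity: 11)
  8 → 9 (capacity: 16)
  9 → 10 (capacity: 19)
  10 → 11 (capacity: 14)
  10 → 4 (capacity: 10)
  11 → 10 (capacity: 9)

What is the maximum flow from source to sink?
Maximum flow = 9

Max flow: 9

Flow assignment:
  0 → 1: 9/9
  1 → 10: 9/18
  10 → 11: 9/14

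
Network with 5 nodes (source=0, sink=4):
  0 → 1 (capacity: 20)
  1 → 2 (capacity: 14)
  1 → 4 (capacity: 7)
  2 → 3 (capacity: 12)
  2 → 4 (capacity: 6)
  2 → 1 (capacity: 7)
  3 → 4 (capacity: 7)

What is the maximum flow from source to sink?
Maximum flow = 20

Max flow: 20

Flow assignment:
  0 → 1: 20/20
  1 → 2: 13/14
  1 → 4: 7/7
  2 → 3: 7/12
  2 → 4: 6/6
  3 → 4: 7/7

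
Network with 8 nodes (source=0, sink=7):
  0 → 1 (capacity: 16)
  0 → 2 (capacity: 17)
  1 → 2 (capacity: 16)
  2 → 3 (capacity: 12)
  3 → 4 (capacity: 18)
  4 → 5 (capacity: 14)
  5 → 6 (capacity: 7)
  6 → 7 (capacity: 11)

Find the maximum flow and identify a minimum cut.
Max flow = 7, Min cut edges: (5,6)

Maximum flow: 7
Minimum cut: (5,6)
Partition: S = [0, 1, 2, 3, 4, 5], T = [6, 7]

Max-flow min-cut theorem verified: both equal 7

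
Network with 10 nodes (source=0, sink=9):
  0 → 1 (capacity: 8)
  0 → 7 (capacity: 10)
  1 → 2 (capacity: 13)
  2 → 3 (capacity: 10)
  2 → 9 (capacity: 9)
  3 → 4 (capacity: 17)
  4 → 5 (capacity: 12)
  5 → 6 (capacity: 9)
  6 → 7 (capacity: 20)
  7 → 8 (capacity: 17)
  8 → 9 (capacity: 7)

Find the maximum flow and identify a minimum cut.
Max flow = 15, Min cut edges: (0,1), (8,9)

Maximum flow: 15
Minimum cut: (0,1), (8,9)
Partition: S = [0, 3, 4, 5, 6, 7, 8], T = [1, 2, 9]

Max-flow min-cut theorem verified: both equal 15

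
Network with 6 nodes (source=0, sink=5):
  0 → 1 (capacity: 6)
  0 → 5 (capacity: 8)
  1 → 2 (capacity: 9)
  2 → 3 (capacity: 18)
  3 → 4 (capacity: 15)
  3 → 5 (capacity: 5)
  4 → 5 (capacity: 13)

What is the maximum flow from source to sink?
Maximum flow = 14

Max flow: 14

Flow assignment:
  0 → 1: 6/6
  0 → 5: 8/8
  1 → 2: 6/9
  2 → 3: 6/18
  3 → 4: 1/15
  3 → 5: 5/5
  4 → 5: 1/13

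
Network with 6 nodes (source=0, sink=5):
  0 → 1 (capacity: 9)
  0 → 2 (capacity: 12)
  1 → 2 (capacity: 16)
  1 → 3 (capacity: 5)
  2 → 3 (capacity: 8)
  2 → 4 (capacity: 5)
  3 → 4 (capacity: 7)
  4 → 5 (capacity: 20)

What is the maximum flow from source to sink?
Maximum flow = 12

Max flow: 12

Flow assignment:
  0 → 1: 1/9
  0 → 2: 11/12
  1 → 2: 1/16
  2 → 3: 7/8
  2 → 4: 5/5
  3 → 4: 7/7
  4 → 5: 12/20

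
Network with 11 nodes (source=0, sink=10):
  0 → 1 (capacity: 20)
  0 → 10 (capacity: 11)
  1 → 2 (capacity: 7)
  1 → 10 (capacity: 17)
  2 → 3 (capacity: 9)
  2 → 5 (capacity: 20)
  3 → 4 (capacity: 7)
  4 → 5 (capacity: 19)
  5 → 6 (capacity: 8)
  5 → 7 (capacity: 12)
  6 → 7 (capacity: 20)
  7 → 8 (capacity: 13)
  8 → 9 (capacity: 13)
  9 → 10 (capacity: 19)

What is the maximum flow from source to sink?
Maximum flow = 31

Max flow: 31

Flow assignment:
  0 → 1: 20/20
  0 → 10: 11/11
  1 → 2: 3/7
  1 → 10: 17/17
  2 → 5: 3/20
  5 → 7: 3/12
  7 → 8: 3/13
  8 → 9: 3/13
  9 → 10: 3/19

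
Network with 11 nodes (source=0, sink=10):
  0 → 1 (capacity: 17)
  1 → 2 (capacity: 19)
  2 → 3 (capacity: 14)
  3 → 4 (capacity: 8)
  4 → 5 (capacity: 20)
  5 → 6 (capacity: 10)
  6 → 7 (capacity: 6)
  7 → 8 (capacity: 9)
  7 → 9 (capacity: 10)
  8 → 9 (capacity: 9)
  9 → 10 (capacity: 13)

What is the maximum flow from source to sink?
Maximum flow = 6

Max flow: 6

Flow assignment:
  0 → 1: 6/17
  1 → 2: 6/19
  2 → 3: 6/14
  3 → 4: 6/8
  4 → 5: 6/20
  5 → 6: 6/10
  6 → 7: 6/6
  7 → 9: 6/10
  9 → 10: 6/13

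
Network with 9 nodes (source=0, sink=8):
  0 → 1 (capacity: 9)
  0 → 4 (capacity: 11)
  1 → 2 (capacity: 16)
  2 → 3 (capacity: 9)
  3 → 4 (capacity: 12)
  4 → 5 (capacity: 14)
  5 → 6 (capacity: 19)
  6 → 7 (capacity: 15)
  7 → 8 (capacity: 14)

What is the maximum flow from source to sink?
Maximum flow = 14

Max flow: 14

Flow assignment:
  0 → 1: 9/9
  0 → 4: 5/11
  1 → 2: 9/16
  2 → 3: 9/9
  3 → 4: 9/12
  4 → 5: 14/14
  5 → 6: 14/19
  6 → 7: 14/15
  7 → 8: 14/14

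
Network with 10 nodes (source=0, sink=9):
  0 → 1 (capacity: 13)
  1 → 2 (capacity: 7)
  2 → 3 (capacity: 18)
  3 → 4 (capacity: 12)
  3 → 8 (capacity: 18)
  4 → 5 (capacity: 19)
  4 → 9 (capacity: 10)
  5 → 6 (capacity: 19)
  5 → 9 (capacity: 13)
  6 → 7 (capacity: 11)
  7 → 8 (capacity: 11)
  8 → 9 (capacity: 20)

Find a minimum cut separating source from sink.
Min cut value = 7, edges: (1,2)

Min cut value: 7
Partition: S = [0, 1], T = [2, 3, 4, 5, 6, 7, 8, 9]
Cut edges: (1,2)

By max-flow min-cut theorem, max flow = min cut = 7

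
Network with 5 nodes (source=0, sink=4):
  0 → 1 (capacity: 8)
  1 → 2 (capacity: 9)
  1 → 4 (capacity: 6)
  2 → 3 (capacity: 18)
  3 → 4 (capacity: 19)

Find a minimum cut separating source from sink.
Min cut value = 8, edges: (0,1)

Min cut value: 8
Partition: S = [0], T = [1, 2, 3, 4]
Cut edges: (0,1)

By max-flow min-cut theorem, max flow = min cut = 8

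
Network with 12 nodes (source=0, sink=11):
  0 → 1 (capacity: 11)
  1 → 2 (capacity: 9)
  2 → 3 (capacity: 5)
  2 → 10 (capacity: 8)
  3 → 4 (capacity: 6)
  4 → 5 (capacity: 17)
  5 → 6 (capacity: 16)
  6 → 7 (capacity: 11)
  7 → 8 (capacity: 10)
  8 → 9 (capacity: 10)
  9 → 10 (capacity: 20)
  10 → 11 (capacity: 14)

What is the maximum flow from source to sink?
Maximum flow = 9

Max flow: 9

Flow assignment:
  0 → 1: 9/11
  1 → 2: 9/9
  2 → 3: 1/5
  2 → 10: 8/8
  3 → 4: 1/6
  4 → 5: 1/17
  5 → 6: 1/16
  6 → 7: 1/11
  7 → 8: 1/10
  8 → 9: 1/10
  9 → 10: 1/20
  10 → 11: 9/14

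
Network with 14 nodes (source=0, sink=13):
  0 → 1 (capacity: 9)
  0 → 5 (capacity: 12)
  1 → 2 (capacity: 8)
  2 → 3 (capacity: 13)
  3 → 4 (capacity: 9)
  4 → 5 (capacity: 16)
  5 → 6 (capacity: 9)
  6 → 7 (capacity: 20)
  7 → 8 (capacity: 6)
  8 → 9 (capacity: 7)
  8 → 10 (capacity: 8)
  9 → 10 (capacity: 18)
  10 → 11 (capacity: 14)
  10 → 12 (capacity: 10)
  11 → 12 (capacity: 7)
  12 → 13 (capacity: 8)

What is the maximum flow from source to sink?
Maximum flow = 6

Max flow: 6

Flow assignment:
  0 → 1: 6/9
  1 → 2: 6/8
  2 → 3: 6/13
  3 → 4: 6/9
  4 → 5: 6/16
  5 → 6: 6/9
  6 → 7: 6/20
  7 → 8: 6/6
  8 → 10: 6/8
  10 → 12: 6/10
  12 → 13: 6/8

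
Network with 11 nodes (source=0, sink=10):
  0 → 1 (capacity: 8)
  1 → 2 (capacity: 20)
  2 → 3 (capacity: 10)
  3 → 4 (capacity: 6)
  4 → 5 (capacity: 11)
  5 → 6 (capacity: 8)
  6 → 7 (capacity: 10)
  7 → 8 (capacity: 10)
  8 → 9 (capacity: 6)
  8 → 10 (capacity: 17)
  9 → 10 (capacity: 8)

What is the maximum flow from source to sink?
Maximum flow = 6

Max flow: 6

Flow assignment:
  0 → 1: 6/8
  1 → 2: 6/20
  2 → 3: 6/10
  3 → 4: 6/6
  4 → 5: 6/11
  5 → 6: 6/8
  6 → 7: 6/10
  7 → 8: 6/10
  8 → 10: 6/17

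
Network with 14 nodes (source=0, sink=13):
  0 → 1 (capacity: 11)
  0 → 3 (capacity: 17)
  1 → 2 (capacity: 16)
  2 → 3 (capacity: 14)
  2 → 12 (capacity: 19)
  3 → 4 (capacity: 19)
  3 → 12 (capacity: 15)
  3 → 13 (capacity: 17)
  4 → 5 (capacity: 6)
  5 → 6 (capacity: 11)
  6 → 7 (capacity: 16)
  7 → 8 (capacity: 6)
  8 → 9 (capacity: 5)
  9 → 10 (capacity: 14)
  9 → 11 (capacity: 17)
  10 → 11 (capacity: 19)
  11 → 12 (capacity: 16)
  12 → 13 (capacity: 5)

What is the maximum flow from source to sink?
Maximum flow = 22

Max flow: 22

Flow assignment:
  0 → 1: 11/11
  0 → 3: 11/17
  1 → 2: 11/16
  2 → 3: 11/14
  3 → 12: 5/15
  3 → 13: 17/17
  12 → 13: 5/5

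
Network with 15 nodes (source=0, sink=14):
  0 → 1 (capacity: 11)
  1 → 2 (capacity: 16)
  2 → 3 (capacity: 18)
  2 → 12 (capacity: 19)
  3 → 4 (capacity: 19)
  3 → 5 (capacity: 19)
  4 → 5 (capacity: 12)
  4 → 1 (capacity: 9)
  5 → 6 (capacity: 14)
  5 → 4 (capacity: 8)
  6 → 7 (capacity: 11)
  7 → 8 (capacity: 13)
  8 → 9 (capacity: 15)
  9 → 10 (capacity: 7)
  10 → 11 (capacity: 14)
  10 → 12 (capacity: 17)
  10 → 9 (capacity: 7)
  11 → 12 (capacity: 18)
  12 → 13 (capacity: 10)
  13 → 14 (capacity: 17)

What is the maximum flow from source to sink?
Maximum flow = 10

Max flow: 10

Flow assignment:
  0 → 1: 10/11
  1 → 2: 10/16
  2 → 12: 10/19
  12 → 13: 10/10
  13 → 14: 10/17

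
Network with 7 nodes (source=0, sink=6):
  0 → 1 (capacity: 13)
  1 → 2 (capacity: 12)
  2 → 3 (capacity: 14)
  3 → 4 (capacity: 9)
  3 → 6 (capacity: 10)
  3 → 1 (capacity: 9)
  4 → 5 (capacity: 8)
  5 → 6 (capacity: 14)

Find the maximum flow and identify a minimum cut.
Max flow = 12, Min cut edges: (1,2)

Maximum flow: 12
Minimum cut: (1,2)
Partition: S = [0, 1], T = [2, 3, 4, 5, 6]

Max-flow min-cut theorem verified: both equal 12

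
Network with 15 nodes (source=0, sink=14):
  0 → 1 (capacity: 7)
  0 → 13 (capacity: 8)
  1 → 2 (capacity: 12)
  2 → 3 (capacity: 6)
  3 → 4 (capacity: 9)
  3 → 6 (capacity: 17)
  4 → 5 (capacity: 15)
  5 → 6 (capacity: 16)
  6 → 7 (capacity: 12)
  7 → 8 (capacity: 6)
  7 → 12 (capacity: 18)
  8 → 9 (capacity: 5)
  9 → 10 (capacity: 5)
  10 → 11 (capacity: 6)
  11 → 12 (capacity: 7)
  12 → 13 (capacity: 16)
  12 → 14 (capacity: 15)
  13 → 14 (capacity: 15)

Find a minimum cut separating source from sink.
Min cut value = 14, edges: (0,13), (2,3)

Min cut value: 14
Partition: S = [0, 1, 2], T = [3, 4, 5, 6, 7, 8, 9, 10, 11, 12, 13, 14]
Cut edges: (0,13), (2,3)

By max-flow min-cut theorem, max flow = min cut = 14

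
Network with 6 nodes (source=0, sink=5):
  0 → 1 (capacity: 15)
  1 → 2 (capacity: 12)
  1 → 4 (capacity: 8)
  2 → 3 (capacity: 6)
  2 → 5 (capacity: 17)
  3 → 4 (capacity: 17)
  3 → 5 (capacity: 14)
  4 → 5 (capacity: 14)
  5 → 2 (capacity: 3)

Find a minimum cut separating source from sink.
Min cut value = 15, edges: (0,1)

Min cut value: 15
Partition: S = [0], T = [1, 2, 3, 4, 5]
Cut edges: (0,1)

By max-flow min-cut theorem, max flow = min cut = 15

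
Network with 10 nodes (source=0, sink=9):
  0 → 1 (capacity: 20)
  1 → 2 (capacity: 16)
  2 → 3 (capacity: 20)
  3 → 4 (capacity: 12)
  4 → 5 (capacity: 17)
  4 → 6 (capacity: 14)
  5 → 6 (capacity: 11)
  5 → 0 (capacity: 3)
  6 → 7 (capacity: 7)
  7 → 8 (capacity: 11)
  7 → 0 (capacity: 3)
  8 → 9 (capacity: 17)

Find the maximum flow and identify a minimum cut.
Max flow = 7, Min cut edges: (6,7)

Maximum flow: 7
Minimum cut: (6,7)
Partition: S = [0, 1, 2, 3, 4, 5, 6], T = [7, 8, 9]

Max-flow min-cut theorem verified: both equal 7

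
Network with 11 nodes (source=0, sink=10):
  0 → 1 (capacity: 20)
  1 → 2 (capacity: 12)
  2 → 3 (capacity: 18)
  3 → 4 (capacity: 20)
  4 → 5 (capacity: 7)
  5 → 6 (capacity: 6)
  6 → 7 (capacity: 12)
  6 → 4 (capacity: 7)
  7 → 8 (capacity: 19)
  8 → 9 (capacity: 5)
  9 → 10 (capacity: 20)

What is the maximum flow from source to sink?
Maximum flow = 5

Max flow: 5

Flow assignment:
  0 → 1: 5/20
  1 → 2: 5/12
  2 → 3: 5/18
  3 → 4: 5/20
  4 → 5: 6/7
  5 → 6: 6/6
  6 → 7: 5/12
  6 → 4: 1/7
  7 → 8: 5/19
  8 → 9: 5/5
  9 → 10: 5/20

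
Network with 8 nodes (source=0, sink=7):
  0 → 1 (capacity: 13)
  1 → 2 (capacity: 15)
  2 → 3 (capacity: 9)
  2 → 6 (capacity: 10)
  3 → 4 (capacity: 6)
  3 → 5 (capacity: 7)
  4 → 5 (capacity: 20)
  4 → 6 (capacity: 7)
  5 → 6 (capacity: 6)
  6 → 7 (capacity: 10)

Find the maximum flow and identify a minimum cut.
Max flow = 10, Min cut edges: (6,7)

Maximum flow: 10
Minimum cut: (6,7)
Partition: S = [0, 1, 2, 3, 4, 5, 6], T = [7]

Max-flow min-cut theorem verified: both equal 10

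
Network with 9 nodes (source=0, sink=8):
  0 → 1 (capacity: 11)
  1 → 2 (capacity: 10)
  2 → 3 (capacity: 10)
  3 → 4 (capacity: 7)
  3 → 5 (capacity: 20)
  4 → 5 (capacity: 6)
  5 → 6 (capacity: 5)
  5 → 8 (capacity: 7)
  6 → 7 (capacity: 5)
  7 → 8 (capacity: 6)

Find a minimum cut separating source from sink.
Min cut value = 10, edges: (2,3)

Min cut value: 10
Partition: S = [0, 1, 2], T = [3, 4, 5, 6, 7, 8]
Cut edges: (2,3)

By max-flow min-cut theorem, max flow = min cut = 10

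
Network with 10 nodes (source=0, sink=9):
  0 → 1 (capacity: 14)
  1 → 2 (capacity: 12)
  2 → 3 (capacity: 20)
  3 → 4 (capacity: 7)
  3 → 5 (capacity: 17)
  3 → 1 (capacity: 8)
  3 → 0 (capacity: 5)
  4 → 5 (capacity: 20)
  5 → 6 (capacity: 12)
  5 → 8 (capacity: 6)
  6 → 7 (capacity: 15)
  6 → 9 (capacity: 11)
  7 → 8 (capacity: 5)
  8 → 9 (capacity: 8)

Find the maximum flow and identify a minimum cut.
Max flow = 12, Min cut edges: (1,2)

Maximum flow: 12
Minimum cut: (1,2)
Partition: S = [0, 1], T = [2, 3, 4, 5, 6, 7, 8, 9]

Max-flow min-cut theorem verified: both equal 12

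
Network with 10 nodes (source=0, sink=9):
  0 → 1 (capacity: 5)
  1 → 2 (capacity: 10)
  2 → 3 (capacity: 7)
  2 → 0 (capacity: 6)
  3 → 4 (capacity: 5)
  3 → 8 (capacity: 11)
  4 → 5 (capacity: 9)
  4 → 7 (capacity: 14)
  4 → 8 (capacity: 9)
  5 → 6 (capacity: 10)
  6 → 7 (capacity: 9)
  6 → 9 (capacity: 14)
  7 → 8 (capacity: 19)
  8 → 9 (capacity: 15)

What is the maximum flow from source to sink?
Maximum flow = 5

Max flow: 5

Flow assignment:
  0 → 1: 5/5
  1 → 2: 5/10
  2 → 3: 5/7
  3 → 8: 5/11
  8 → 9: 5/15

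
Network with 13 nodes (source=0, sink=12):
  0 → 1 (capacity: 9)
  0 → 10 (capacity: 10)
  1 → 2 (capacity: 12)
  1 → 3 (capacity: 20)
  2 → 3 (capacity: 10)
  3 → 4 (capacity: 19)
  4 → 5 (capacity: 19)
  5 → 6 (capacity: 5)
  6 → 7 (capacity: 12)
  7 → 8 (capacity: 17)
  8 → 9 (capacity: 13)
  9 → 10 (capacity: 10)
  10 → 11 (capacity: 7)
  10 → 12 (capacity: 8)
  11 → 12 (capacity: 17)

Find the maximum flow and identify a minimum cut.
Max flow = 15, Min cut edges: (10,11), (10,12)

Maximum flow: 15
Minimum cut: (10,11), (10,12)
Partition: S = [0, 1, 2, 3, 4, 5, 6, 7, 8, 9, 10], T = [11, 12]

Max-flow min-cut theorem verified: both equal 15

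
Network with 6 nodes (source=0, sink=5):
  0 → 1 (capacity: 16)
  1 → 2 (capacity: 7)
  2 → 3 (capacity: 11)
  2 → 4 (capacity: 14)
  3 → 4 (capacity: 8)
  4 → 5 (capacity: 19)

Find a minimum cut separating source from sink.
Min cut value = 7, edges: (1,2)

Min cut value: 7
Partition: S = [0, 1], T = [2, 3, 4, 5]
Cut edges: (1,2)

By max-flow min-cut theorem, max flow = min cut = 7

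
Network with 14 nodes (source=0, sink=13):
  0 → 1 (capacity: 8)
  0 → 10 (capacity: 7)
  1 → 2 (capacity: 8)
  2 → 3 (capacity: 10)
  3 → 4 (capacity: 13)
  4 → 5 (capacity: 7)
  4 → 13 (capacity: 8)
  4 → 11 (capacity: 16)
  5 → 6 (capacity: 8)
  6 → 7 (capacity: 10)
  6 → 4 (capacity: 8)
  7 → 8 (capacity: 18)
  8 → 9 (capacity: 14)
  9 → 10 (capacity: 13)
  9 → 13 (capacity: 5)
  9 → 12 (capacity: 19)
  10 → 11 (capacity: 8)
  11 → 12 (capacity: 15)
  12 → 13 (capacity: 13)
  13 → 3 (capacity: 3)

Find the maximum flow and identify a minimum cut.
Max flow = 15, Min cut edges: (0,10), (1,2)

Maximum flow: 15
Minimum cut: (0,10), (1,2)
Partition: S = [0, 1], T = [2, 3, 4, 5, 6, 7, 8, 9, 10, 11, 12, 13]

Max-flow min-cut theorem verified: both equal 15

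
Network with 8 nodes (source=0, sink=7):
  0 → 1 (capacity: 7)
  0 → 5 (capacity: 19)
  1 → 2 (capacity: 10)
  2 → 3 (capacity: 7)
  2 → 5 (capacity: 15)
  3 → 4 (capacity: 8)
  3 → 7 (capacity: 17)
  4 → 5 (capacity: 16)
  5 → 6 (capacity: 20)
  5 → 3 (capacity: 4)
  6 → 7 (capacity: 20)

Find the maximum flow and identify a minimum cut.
Max flow = 26, Min cut edges: (0,1), (0,5)

Maximum flow: 26
Minimum cut: (0,1), (0,5)
Partition: S = [0], T = [1, 2, 3, 4, 5, 6, 7]

Max-flow min-cut theorem verified: both equal 26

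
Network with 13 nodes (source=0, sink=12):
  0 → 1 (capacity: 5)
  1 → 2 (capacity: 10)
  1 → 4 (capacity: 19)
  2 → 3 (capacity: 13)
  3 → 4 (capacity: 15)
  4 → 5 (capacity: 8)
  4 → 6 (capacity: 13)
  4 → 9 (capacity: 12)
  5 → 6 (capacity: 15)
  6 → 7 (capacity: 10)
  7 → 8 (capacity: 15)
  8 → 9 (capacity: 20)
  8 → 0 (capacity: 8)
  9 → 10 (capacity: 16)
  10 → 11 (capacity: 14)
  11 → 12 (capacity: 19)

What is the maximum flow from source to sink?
Maximum flow = 5

Max flow: 5

Flow assignment:
  0 → 1: 5/5
  1 → 4: 5/19
  4 → 9: 5/12
  9 → 10: 5/16
  10 → 11: 5/14
  11 → 12: 5/19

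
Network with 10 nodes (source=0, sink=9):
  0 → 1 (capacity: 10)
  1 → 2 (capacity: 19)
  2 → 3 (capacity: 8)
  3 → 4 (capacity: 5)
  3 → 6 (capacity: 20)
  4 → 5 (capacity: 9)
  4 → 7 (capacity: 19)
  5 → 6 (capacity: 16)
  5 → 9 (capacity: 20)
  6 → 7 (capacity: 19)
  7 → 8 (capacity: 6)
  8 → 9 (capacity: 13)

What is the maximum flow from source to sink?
Maximum flow = 8

Max flow: 8

Flow assignment:
  0 → 1: 8/10
  1 → 2: 8/19
  2 → 3: 8/8
  3 → 4: 5/5
  3 → 6: 3/20
  4 → 5: 5/9
  5 → 9: 5/20
  6 → 7: 3/19
  7 → 8: 3/6
  8 → 9: 3/13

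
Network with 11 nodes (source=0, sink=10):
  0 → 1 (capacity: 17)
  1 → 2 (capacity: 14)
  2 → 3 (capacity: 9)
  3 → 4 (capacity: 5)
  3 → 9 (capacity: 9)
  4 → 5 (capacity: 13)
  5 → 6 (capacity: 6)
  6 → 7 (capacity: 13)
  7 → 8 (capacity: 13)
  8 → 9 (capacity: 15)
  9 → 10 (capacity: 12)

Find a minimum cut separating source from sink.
Min cut value = 9, edges: (2,3)

Min cut value: 9
Partition: S = [0, 1, 2], T = [3, 4, 5, 6, 7, 8, 9, 10]
Cut edges: (2,3)

By max-flow min-cut theorem, max flow = min cut = 9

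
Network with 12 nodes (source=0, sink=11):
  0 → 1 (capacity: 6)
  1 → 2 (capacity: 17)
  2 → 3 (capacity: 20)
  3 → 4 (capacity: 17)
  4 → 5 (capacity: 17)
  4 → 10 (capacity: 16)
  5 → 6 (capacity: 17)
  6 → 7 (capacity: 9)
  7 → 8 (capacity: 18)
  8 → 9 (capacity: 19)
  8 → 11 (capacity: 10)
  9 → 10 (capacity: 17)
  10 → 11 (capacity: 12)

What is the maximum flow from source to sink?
Maximum flow = 6

Max flow: 6

Flow assignment:
  0 → 1: 6/6
  1 → 2: 6/17
  2 → 3: 6/20
  3 → 4: 6/17
  4 → 10: 6/16
  10 → 11: 6/12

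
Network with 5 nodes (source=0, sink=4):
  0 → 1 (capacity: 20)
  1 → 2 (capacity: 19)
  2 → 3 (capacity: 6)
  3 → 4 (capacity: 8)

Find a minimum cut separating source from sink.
Min cut value = 6, edges: (2,3)

Min cut value: 6
Partition: S = [0, 1, 2], T = [3, 4]
Cut edges: (2,3)

By max-flow min-cut theorem, max flow = min cut = 6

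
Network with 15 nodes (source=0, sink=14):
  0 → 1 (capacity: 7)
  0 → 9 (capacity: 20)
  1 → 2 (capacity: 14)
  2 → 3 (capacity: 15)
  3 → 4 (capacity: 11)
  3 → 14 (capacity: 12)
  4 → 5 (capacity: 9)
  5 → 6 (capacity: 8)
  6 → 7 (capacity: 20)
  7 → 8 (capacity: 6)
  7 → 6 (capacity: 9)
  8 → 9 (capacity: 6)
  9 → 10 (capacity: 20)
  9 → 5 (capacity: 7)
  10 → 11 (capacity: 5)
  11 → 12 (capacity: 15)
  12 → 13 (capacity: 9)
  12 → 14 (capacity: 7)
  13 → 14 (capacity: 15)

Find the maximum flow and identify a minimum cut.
Max flow = 12, Min cut edges: (0,1), (10,11)

Maximum flow: 12
Minimum cut: (0,1), (10,11)
Partition: S = [0, 4, 5, 6, 7, 8, 9, 10], T = [1, 2, 3, 11, 12, 13, 14]

Max-flow min-cut theorem verified: both equal 12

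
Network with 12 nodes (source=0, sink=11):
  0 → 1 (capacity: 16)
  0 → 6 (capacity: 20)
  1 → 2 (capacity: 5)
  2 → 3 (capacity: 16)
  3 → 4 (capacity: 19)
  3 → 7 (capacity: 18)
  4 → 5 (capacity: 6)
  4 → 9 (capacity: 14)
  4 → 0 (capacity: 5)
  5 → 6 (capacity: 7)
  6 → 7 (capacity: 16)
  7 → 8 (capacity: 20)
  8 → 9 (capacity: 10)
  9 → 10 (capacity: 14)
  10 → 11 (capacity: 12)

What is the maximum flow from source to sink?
Maximum flow = 12

Max flow: 12

Flow assignment:
  0 → 1: 5/16
  0 → 6: 10/20
  1 → 2: 5/5
  2 → 3: 5/16
  3 → 4: 5/19
  4 → 9: 2/14
  4 → 0: 3/5
  6 → 7: 10/16
  7 → 8: 10/20
  8 → 9: 10/10
  9 → 10: 12/14
  10 → 11: 12/12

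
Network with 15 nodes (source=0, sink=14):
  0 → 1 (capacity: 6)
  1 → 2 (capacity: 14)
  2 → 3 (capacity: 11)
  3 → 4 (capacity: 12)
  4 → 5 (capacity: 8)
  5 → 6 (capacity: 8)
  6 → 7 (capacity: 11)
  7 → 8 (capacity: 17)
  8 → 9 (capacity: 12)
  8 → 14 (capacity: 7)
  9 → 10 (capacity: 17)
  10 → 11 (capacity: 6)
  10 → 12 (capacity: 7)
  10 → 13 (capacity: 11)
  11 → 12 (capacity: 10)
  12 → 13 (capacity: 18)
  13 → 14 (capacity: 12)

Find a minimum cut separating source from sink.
Min cut value = 6, edges: (0,1)

Min cut value: 6
Partition: S = [0], T = [1, 2, 3, 4, 5, 6, 7, 8, 9, 10, 11, 12, 13, 14]
Cut edges: (0,1)

By max-flow min-cut theorem, max flow = min cut = 6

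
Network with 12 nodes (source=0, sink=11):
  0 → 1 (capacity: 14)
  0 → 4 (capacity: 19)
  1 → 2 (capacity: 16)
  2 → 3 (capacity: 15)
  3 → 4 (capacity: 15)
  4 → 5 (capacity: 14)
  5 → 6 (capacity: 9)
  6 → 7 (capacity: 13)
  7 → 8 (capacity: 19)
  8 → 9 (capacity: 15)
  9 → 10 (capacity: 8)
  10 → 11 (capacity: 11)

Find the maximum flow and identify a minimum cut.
Max flow = 8, Min cut edges: (9,10)

Maximum flow: 8
Minimum cut: (9,10)
Partition: S = [0, 1, 2, 3, 4, 5, 6, 7, 8, 9], T = [10, 11]

Max-flow min-cut theorem verified: both equal 8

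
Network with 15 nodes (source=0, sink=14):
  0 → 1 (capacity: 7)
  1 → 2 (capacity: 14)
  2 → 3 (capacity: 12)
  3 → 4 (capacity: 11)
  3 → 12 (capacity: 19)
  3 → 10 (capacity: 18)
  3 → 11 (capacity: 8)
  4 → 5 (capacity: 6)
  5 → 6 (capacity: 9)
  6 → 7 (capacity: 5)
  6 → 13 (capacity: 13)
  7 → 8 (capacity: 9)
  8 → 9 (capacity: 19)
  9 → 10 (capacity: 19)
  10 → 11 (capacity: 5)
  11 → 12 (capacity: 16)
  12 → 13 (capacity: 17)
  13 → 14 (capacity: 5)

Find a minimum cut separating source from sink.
Min cut value = 5, edges: (13,14)

Min cut value: 5
Partition: S = [0, 1, 2, 3, 4, 5, 6, 7, 8, 9, 10, 11, 12, 13], T = [14]
Cut edges: (13,14)

By max-flow min-cut theorem, max flow = min cut = 5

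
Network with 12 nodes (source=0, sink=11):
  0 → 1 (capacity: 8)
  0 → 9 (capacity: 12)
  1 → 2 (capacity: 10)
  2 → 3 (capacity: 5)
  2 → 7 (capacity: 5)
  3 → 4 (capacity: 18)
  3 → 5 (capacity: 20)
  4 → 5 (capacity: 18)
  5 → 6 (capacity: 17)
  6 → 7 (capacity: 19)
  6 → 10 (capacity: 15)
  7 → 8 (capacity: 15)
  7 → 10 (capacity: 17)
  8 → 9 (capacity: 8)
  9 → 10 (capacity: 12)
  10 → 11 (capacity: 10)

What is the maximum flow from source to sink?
Maximum flow = 10

Max flow: 10

Flow assignment:
  0 → 1: 8/8
  0 → 9: 2/12
  1 → 2: 8/10
  2 → 3: 3/5
  2 → 7: 5/5
  3 → 5: 3/20
  5 → 6: 3/17
  6 → 10: 3/15
  7 → 10: 5/17
  9 → 10: 2/12
  10 → 11: 10/10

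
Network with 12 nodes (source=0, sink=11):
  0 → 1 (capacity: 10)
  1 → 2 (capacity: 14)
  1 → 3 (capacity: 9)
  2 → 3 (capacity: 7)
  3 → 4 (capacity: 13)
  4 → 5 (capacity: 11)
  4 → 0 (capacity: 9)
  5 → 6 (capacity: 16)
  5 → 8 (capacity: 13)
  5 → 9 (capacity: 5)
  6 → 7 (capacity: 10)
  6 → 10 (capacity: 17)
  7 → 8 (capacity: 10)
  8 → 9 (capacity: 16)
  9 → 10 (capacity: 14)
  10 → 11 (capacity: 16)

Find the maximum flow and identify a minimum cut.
Max flow = 10, Min cut edges: (0,1)

Maximum flow: 10
Minimum cut: (0,1)
Partition: S = [0], T = [1, 2, 3, 4, 5, 6, 7, 8, 9, 10, 11]

Max-flow min-cut theorem verified: both equal 10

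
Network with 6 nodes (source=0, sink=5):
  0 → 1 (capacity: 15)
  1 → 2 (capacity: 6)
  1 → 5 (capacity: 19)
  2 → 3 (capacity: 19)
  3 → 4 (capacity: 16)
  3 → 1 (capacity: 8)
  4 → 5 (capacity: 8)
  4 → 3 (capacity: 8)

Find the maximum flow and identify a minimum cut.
Max flow = 15, Min cut edges: (0,1)

Maximum flow: 15
Minimum cut: (0,1)
Partition: S = [0], T = [1, 2, 3, 4, 5]

Max-flow min-cut theorem verified: both equal 15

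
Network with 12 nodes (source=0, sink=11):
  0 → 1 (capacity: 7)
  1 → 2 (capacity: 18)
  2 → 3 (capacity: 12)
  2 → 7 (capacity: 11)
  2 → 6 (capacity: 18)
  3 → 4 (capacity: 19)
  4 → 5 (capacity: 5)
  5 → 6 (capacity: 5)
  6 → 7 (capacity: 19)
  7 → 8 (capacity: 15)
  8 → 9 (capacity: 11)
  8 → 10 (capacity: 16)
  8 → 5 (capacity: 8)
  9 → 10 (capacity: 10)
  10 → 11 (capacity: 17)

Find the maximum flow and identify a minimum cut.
Max flow = 7, Min cut edges: (0,1)

Maximum flow: 7
Minimum cut: (0,1)
Partition: S = [0], T = [1, 2, 3, 4, 5, 6, 7, 8, 9, 10, 11]

Max-flow min-cut theorem verified: both equal 7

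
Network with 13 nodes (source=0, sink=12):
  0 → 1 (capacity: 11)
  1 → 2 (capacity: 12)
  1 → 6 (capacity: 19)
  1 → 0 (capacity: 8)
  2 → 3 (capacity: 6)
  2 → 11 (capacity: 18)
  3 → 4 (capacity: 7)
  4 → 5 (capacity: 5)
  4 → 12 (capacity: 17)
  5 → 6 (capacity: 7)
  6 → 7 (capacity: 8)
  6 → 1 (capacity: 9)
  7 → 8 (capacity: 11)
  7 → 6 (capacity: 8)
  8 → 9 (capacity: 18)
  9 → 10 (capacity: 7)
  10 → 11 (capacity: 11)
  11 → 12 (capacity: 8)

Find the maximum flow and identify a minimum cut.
Max flow = 11, Min cut edges: (0,1)

Maximum flow: 11
Minimum cut: (0,1)
Partition: S = [0], T = [1, 2, 3, 4, 5, 6, 7, 8, 9, 10, 11, 12]

Max-flow min-cut theorem verified: both equal 11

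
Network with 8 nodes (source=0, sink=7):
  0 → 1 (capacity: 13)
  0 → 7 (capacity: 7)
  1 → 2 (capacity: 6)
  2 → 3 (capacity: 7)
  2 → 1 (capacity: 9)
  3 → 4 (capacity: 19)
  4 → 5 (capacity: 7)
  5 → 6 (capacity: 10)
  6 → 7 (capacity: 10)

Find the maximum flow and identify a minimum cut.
Max flow = 13, Min cut edges: (0,7), (1,2)

Maximum flow: 13
Minimum cut: (0,7), (1,2)
Partition: S = [0, 1], T = [2, 3, 4, 5, 6, 7]

Max-flow min-cut theorem verified: both equal 13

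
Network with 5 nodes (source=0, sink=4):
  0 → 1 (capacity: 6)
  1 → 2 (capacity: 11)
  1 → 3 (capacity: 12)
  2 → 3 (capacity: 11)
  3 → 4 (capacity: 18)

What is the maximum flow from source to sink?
Maximum flow = 6

Max flow: 6

Flow assignment:
  0 → 1: 6/6
  1 → 3: 6/12
  3 → 4: 6/18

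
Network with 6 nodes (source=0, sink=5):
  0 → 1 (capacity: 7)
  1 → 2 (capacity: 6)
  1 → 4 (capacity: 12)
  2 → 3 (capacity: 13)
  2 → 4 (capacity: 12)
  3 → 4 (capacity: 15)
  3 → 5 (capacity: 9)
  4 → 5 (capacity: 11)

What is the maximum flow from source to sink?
Maximum flow = 7

Max flow: 7

Flow assignment:
  0 → 1: 7/7
  1 → 4: 7/12
  4 → 5: 7/11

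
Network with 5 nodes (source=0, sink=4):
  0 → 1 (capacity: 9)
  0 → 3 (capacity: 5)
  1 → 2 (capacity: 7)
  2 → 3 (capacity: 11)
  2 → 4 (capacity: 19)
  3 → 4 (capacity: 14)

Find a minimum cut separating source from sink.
Min cut value = 12, edges: (0,3), (1,2)

Min cut value: 12
Partition: S = [0, 1], T = [2, 3, 4]
Cut edges: (0,3), (1,2)

By max-flow min-cut theorem, max flow = min cut = 12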